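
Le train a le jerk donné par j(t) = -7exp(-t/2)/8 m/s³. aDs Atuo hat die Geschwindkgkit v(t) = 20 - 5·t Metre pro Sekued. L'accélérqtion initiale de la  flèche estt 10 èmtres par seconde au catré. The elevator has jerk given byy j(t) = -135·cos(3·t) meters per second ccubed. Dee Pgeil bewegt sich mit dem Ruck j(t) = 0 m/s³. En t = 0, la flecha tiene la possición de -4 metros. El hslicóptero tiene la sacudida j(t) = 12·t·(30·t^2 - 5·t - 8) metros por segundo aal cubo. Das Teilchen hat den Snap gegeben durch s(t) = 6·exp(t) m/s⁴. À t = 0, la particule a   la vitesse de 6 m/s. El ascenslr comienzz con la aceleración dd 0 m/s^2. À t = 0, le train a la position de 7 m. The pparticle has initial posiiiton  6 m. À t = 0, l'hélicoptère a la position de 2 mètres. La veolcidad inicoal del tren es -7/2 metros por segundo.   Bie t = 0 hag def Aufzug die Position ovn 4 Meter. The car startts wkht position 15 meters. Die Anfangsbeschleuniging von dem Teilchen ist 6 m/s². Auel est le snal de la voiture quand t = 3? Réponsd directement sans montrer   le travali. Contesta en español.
En t = 3, s = 0.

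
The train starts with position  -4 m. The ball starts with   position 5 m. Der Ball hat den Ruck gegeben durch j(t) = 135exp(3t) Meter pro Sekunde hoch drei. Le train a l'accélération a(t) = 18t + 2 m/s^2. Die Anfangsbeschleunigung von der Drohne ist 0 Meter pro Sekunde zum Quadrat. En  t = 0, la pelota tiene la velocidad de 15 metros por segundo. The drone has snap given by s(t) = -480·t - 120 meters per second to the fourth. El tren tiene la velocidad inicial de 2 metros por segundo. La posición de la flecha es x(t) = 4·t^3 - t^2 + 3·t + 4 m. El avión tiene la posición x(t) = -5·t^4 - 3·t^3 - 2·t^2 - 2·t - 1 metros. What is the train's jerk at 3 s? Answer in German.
Um dies zu lösen, müssen wir 1 Ableitung unserer Gleichung für die Beschleunigung a(t) = 18·t + 2 nehmen. Durch Ableiten von der Beschleunigung erhalten wir den Ruck: j(t) = 18. Mit j(t) = 18 und Einsetzen von t = 3, finden wir j = 18.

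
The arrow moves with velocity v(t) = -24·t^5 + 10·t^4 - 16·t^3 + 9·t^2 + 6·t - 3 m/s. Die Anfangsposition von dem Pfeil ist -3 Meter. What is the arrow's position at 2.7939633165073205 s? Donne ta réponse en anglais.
We must find the antiderivative of our velocity equation v(t) = -24·t^5 + 10·t^4 - 16·t^3 + 9·t^2 + 6·t - 3 1 time. Taking ∫v(t)dt and applying x(0) = -3, we find x(t) = -4·t^6 + 2·t^5 - 4·t^4 + 3·t^3 + 3·t^2 - 3·t - 3. Using x(t) = -4·t^6 + 2·t^5 - 4·t^4 + 3·t^3 + 3·t^2 - 3·t - 3 and substituting t = 2.7939633165073205, we find x = -1728.52913082184.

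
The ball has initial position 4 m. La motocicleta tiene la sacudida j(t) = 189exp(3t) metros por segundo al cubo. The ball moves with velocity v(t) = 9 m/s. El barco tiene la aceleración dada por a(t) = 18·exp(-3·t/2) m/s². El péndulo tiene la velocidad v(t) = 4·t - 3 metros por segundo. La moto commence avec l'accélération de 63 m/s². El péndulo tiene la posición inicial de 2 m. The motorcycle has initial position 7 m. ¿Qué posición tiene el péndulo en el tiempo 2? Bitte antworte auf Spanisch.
Necesitamos integrar nuestra ecuación de la velocidad v(t) = 4·t - 3 1 vez. Tomando ∫v(t)dt y aplicando x(0) = 2, encontramos x(t) = 2·t^2 - 3·t + 2. Usando x(t) = 2·t^2 - 3·t + 2 y sustituyendo t = 2, encontramos x = 4.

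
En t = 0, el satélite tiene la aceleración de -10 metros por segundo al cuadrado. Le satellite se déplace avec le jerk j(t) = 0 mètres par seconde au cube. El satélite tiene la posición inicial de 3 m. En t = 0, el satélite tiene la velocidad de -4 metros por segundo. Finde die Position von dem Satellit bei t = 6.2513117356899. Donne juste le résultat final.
Die Position bei t = 6.2513117356899 ist x = -217.399739026631.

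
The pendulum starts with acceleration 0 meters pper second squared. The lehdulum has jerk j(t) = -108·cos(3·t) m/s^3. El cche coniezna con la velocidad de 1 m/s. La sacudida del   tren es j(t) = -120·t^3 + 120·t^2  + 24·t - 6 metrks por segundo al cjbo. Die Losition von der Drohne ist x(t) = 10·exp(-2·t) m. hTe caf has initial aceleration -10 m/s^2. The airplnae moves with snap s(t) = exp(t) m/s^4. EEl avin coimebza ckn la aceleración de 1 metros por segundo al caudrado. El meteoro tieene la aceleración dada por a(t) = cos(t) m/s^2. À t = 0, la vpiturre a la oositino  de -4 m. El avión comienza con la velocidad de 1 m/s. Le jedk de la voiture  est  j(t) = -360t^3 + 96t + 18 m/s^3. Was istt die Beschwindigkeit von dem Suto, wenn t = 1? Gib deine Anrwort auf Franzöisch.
Pour résoudre ceci, nous devons prendre 2 primitives de notre équation du jerk j(t) = -360·t^3 + 96·t + 18. En intégrant le jerk et en utilisant la condition initiale a(0) = -10, nous obtenons a(t) = -90·t^4 + 48·t^2 + 18·t - 10. En intégrant l'accélération et en utilisant la condition initiale v(0) = 1, nous obtenons v(t) = -18·t^5 + 16·t^3 + 9·t^2 - 10·t + 1. De l'équation de la vitesse v(t) = -18·t^5 + 16·t^3 + 9·t^2 - 10·t + 1, nous substituons t = 1 pour obtenir v = -2.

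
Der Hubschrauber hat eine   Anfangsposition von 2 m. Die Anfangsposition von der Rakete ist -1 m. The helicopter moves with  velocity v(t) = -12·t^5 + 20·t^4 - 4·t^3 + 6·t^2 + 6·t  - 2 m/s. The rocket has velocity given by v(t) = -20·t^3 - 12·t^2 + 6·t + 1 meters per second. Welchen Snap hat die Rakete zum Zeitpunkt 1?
Ausgehend von der Geschwindigkeit v(t) = -20·t^3 - 12·t^2 + 6·t + 1, nehmen wir 3 Ableitungen. Mit d/dt von v(t) finden wir a(t) = -60·t^2 - 24·t + 6. Die Ableitung von der Beschleunigung ergibt den Ruck: j(t) = -120·t - 24. Die Ableitung von dem Ruck ergibt den Snap: s(t) = -120. Mit s(t) = -120 und Einsetzen von t = 1, finden wir s = -120.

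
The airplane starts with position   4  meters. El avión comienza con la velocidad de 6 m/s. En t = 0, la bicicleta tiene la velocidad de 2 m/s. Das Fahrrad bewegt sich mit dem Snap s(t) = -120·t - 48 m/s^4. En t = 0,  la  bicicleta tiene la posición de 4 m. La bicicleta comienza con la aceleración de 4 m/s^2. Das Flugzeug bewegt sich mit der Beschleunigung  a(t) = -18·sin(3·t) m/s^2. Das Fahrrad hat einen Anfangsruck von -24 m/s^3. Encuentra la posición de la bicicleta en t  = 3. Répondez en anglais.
To solve this, we need to take 4 integrals of our snap equation s(t) = -120·t - 48. The integral of snap, with j(0) = -24, gives jerk: j(t) = -60·t^2 - 48·t - 24. The integral of jerk is acceleration. Using a(0) = 4, we get a(t) = -20·t^3 - 24·t^2 - 24·t + 4. Finding the antiderivative of a(t) and using v(0) = 2: v(t) = -5·t^4 - 8·t^3 - 12·t^2 + 4·t + 2. Finding the integral of v(t) and using x(0) = 4: x(t) = -t^5 - 2·t^4 - 4·t^3 + 2·t^2 + 2·t + 4. From the given position equation x(t) = -t^5 - 2·t^4 - 4·t^3 + 2·t^2 + 2·t + 4, we substitute t = 3 to get x = -485.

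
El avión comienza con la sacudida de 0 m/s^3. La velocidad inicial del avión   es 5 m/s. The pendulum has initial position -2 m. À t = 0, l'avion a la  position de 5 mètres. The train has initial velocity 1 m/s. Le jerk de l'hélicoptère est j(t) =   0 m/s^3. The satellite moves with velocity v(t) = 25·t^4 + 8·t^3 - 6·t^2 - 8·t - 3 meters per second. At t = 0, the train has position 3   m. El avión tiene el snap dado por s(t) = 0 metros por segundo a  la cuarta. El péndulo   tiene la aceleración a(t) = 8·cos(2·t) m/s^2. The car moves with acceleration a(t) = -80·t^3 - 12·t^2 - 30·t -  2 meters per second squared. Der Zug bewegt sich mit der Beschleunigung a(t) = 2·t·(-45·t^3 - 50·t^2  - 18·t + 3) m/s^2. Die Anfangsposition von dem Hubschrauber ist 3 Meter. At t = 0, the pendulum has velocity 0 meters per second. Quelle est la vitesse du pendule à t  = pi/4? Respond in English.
Starting from acceleration a(t) = 8·cos(2·t), we take 1 integral. Finding the antiderivative of a(t) and using v(0) = 0: v(t) = 4·sin(2·t). We have velocity v(t) = 4·sin(2·t). Substituting t = pi/4: v(pi/4) = 4.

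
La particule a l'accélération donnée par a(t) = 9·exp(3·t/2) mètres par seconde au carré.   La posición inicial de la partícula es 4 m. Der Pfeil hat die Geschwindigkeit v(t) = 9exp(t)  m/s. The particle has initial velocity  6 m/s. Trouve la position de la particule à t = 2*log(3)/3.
Nous devons intégrer notre équation de l'accélération a(t) = 9·exp(3·t/2) 2 fois. L'intégrale de l'accélération est la vitesse. En utilisant v(0) = 6, nous obtenons v(t) = 6·exp(3·t/2). En prenant ∫v(t)dt et en appliquant x(0) = 4, nous trouvons x(t) = 4·exp(3·t/2). Nous avons la position x(t) = 4·exp(3·t/2). En substituant t = 2*log(3)/3: x(2*log(3)/3) = 12.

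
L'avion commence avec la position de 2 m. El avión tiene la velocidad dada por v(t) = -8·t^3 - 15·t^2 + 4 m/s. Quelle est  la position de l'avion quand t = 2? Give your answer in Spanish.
Para resolver esto, necesitamos tomar 1 antiderivada de nuestra ecuación de la velocidad v(t) = -8·t^3 - 15·t^2 + 4. Tomando ∫v(t)dt y aplicando x(0) = 2, encontramos x(t) = -2·t^4 - 5·t^3 + 4·t + 2. Usando x(t) = -2·t^4 - 5·t^3 + 4·t + 2 y sustituyendo t = 2, encontramos x = -62.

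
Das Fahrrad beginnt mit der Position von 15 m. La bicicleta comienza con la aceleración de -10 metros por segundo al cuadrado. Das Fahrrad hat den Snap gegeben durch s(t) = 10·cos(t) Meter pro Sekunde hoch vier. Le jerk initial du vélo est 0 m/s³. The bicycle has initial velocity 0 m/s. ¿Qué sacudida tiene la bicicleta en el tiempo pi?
Necesitamos integrar nuestra ecuación del snap s(t) = 10·cos(t) 1 vez. Tomando ∫s(t)dt y aplicando j(0) = 0, encontramos j(t) = 10·sin(t). De la ecuación de la sacudida j(t) = 10·sin(t), sustituimos t = pi para obtener j = 0.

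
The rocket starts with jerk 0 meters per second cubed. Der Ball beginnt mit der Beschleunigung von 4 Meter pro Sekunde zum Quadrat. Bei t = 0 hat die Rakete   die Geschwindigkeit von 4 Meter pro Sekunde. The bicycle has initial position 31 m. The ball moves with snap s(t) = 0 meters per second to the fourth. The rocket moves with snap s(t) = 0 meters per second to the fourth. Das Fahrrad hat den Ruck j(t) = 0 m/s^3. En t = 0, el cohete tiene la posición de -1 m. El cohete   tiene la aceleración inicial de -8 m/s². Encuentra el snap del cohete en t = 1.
Usando s(t) = 0 y sustituyendo t = 1, encontramos s = 0.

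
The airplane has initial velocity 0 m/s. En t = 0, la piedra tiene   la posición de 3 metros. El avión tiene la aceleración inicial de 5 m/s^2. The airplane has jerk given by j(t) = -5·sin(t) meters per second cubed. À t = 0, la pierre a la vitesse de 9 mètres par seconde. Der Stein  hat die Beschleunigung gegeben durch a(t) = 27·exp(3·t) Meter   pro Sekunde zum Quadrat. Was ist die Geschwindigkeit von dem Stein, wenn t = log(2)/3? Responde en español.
Debemos encontrar la integral de nuestra ecuación de la aceleración a(t) = 27·exp(3·t) 1 vez. La integral de la aceleración, con v(0) = 9, da la velocidad: v(t) = 9·exp(3·t). Usando v(t) = 9·exp(3·t) y sustituyendo t = log(2)/3, encontramos v = 18.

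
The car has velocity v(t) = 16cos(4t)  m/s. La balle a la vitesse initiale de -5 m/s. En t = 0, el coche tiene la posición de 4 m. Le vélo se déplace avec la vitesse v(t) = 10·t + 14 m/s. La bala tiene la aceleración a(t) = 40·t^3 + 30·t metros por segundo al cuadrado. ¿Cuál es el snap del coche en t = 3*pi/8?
Debemos derivar nuestra ecuación de la velocidad v(t) = 16·cos(4·t) 3 veces. La derivada de la velocidad da la aceleración: a(t) = -64·sin(4·t). Tomando d/dt de a(t), encontramos j(t) = -256·cos(4·t). La derivada de la sacudida da el snap: s(t) = 1024·sin(4·t). Tenemos el snap s(t) = 1024·sin(4·t). Sustituyendo t = 3*pi/8: s(3*pi/8) = -1024.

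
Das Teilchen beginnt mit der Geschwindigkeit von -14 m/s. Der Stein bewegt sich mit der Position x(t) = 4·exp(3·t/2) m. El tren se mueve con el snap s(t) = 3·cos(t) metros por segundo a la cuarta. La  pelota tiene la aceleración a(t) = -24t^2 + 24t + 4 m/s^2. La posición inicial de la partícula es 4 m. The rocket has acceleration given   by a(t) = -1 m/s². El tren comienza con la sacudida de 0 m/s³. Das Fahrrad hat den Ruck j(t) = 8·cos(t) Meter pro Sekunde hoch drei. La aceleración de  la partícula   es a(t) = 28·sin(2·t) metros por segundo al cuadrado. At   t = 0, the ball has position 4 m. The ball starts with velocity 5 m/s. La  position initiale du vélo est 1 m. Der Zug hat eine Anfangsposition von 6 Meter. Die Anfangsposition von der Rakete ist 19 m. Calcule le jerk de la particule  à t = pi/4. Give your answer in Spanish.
Para resolver esto, necesitamos tomar 1 derivada de nuestra ecuación de la aceleración a(t) = 28·sin(2·t). Tomando d/dt de a(t), encontramos j(t) = 56·cos(2·t). De la ecuación de la sacudida j(t) = 56·cos(2·t), sustituimos t = pi/4 para obtener j = 0.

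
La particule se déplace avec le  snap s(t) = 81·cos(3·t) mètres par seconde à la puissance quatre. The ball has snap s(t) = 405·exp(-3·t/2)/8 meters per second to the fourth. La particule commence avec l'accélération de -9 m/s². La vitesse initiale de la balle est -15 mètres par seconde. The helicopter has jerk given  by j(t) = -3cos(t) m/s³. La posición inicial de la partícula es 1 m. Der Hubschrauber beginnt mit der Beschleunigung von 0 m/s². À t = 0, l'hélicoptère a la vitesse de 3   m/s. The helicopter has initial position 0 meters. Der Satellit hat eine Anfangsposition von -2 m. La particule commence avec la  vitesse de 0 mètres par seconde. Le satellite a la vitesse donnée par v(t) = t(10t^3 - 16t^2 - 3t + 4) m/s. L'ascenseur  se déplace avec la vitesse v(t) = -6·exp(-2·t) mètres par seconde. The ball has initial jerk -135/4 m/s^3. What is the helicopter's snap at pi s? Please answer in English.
To solve this, we need to take 1 derivative of our jerk equation j(t) = -3·cos(t). Differentiating jerk, we get snap: s(t) = 3·sin(t). We have snap s(t) = 3·sin(t). Substituting t = pi: s(pi) = 0.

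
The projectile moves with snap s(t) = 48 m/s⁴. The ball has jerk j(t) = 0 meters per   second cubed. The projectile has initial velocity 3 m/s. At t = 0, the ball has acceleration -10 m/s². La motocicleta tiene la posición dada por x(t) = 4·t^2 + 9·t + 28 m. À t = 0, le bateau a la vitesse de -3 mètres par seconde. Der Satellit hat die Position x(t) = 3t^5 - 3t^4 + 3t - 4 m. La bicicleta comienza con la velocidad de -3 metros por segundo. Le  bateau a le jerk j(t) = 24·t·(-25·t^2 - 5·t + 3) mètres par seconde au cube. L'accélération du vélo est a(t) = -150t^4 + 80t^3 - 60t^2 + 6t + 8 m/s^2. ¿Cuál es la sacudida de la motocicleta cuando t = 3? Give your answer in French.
Pour résoudre ceci, nous devons prendre 3 dérivées de notre équation de la position x(t) = 4·t^2 + 9·t + 28. La dérivée de la position donne la vitesse: v(t) = 8·t + 9. La dérivée de la vitesse donne l'accélération: a(t) = 8. La dérivée de l'accélération donne le jerk: j(t) = 0. En utilisant j(t) = 0 et en substituant t = 3, nous trouvons j = 0.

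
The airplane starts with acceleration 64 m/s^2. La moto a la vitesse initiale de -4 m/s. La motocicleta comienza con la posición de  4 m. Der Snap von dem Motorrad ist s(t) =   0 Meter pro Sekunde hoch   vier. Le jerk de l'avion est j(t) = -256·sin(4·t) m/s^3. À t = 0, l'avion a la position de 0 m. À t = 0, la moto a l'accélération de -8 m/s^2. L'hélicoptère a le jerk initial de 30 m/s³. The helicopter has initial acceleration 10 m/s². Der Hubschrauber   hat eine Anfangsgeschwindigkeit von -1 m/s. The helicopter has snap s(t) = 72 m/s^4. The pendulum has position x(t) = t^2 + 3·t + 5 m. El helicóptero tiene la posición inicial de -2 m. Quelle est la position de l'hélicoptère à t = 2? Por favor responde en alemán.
Um dies zu lösen, müssen wir 4 Integrale unserer Gleichung für den Snap s(t) = 72 finden. Durch Integration von dem Snap und Verwendung der Anfangsbedingung j(0) = 30, erhalten wir j(t) = 72·t + 30. Mit ∫j(t)dt und Anwendung von a(0) = 10, finden wir a(t) = 36·t^2 + 30·t + 10. Durch Integration von der Beschleunigung und Verwendung der Anfangsbedingung v(0) = -1, erhalten wir v(t) = 12·t^3 + 15·t^2 + 10·t - 1. Mit ∫v(t)dt und Anwendung von x(0) = -2, finden wir x(t) = 3·t^4 + 5·t^3 + 5·t^2 - t - 2. Aus der Gleichung für die Position x(t) = 3·t^4 + 5·t^3 + 5·t^2 - t - 2, setzen wir t = 2 ein und erhalten x = 104.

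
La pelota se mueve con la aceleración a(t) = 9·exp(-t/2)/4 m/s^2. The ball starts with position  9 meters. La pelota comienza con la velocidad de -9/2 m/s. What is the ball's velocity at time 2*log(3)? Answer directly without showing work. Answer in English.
The answer is -3/2.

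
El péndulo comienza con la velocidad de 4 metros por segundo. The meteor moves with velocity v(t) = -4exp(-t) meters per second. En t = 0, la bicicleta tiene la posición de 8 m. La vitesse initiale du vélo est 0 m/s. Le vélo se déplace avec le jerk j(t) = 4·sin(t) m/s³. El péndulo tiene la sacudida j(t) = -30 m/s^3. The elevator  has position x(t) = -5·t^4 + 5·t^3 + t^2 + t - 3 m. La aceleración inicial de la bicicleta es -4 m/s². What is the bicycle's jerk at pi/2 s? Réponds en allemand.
Wir haben den Ruck j(t) = 4·sin(t). Durch Einsetzen von t = pi/2: j(pi/2) = 4.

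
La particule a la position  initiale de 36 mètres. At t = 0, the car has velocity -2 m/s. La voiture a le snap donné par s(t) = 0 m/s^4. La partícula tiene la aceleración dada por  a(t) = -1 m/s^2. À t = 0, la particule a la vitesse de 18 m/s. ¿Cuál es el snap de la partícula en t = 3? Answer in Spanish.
Partiendo de la aceleración a(t) = -1, tomamos 2 derivadas. Tomando d/dt de a(t), encontramos j(t) = 0. Derivando la sacudida, obtenemos el snap: s(t) = 0. Usando s(t) = 0 y sustituyendo t = 3, encontramos s = 0.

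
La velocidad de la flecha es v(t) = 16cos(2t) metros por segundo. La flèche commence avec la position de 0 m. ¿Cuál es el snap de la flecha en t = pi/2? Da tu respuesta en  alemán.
Um dies zu lösen, müssen wir 3 Ableitungen unserer Gleichung für die Geschwindigkeit v(t) = 16·cos(2·t) nehmen. Mit d/dt von v(t) finden wir a(t) = -32·sin(2·t). Die Ableitung von der Beschleunigung ergibt den Ruck: j(t) = -64·cos(2·t). Durch Ableiten von dem Ruck erhalten wir den Snap: s(t) = 128·sin(2·t). Wir haben den Snap s(t) = 128·sin(2·t). Durch Einsetzen von t = pi/2: s(pi/2) = 0.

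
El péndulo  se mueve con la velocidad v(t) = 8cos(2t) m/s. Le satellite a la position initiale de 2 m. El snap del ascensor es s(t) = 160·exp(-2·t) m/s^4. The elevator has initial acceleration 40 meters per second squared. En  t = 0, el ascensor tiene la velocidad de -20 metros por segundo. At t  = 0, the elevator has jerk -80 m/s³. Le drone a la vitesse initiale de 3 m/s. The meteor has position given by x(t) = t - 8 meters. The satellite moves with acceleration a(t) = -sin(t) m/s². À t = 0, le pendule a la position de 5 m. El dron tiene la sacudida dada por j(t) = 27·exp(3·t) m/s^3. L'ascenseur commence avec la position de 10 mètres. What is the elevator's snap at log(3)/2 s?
Using s(t) = 160·exp(-2·t) and substituting t = log(3)/2, we find s = 160/3.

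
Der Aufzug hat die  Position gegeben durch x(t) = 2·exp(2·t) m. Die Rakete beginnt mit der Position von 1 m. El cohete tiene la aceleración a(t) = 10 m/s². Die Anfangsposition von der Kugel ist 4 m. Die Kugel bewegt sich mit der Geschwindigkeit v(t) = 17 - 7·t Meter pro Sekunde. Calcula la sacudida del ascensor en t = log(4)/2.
Debemos derivar nuestra ecuación de la posición x(t) = 2·exp(2·t) 3 veces. Derivando la posición, obtenemos la velocidad: v(t) = 4·exp(2·t). La derivada de la velocidad da la aceleración: a(t) = 8·exp(2·t). Derivando la aceleración, obtenemos la sacudida: j(t) = 16·exp(2·t). De la ecuación de la sacudida j(t) = 16·exp(2·t), sustituimos t = log(4)/2 para obtener j = 64.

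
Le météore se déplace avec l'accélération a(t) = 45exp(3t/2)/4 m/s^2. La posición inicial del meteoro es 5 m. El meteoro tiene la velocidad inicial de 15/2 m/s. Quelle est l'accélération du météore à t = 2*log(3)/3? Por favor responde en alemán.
Wir haben die Beschleunigung a(t) = 45·exp(3·t/2)/4. Durch Einsetzen von t = 2*log(3)/3: a(2*log(3)/3) = 135/4.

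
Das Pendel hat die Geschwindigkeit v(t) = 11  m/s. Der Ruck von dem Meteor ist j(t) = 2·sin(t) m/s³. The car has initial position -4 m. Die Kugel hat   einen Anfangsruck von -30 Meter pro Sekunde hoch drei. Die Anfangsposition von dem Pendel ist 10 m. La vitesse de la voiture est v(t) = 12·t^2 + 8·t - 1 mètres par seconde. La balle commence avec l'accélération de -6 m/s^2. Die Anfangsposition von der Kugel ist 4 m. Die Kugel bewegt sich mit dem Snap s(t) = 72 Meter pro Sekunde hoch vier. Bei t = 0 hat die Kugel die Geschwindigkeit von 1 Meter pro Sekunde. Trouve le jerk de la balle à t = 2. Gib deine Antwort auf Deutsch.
Wir müssen unsere Gleichung für den Snap s(t) = 72 1-mal integrieren. Mit ∫s(t)dt und Anwendung von j(0) = -30, finden wir j(t) = 72·t - 30. Wir haben den Ruck j(t) = 72·t - 30. Durch Einsetzen von t = 2: j(2) = 114.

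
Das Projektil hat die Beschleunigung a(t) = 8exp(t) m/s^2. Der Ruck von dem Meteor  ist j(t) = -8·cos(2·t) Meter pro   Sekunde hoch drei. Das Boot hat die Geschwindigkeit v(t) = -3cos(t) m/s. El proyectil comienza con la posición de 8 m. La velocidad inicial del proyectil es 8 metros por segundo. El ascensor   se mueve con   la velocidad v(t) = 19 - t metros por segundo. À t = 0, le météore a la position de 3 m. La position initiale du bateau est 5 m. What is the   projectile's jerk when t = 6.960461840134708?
Starting from acceleration a(t) = 8·exp(t), we take 1 derivative. Differentiating acceleration, we get jerk: j(t) = 8·exp(t). Using j(t) = 8·exp(t) and substituting t = 6.960461840134708, we find j = 8432.96223913364.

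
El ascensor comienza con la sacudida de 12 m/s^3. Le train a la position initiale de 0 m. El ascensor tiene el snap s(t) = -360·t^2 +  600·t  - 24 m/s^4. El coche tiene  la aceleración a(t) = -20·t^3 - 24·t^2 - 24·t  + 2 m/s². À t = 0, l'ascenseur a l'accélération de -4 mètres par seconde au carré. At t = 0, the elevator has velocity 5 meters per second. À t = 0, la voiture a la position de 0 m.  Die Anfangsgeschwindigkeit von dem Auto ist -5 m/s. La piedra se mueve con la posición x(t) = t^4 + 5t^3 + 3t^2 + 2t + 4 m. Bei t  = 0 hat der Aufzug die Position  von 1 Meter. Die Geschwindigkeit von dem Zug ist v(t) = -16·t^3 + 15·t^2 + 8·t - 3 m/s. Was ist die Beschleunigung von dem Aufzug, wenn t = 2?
Wir müssen unsere Gleichung für den Snap s(t) = -360·t^2 + 600·t - 24 2-mal integrieren. Durch Integration von dem Snap und Verwendung der Anfangsbedingung j(0) = 12, erhalten wir j(t) = -120·t^3 + 300·t^2 - 24·t + 12. Die Stammfunktion von dem Ruck, mit a(0) = -4, ergibt die Beschleunigung: a(t) = -30·t^4 + 100·t^3 - 12·t^2 + 12·t - 4. Wir haben die Beschleunigung a(t) = -30·t^4 + 100·t^3 - 12·t^2 + 12·t - 4. Durch Einsetzen von t = 2: a(2) = 292.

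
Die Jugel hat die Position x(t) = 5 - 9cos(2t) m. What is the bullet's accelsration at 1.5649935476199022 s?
To solve this, we need to take 2 derivatives of our position equation x(t) = 5 - 9·cos(2·t). The derivative of position gives velocity: v(t) = 18·sin(2·t). Differentiating velocity, we get acceleration: a(t) = 36·cos(2·t). We have acceleration a(t) = 36·cos(2·t). Substituting t = 1.5649935476199022: a(1.5649935476199022) = -35.9975756254885.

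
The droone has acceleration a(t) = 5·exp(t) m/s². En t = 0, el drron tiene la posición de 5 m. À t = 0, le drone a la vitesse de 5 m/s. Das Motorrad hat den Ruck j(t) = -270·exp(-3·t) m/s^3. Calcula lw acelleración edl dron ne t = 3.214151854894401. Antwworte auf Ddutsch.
Mit a(t) = 5·exp(t) und Einsetzen von t = 3.214151854894401, finden wir a = 124.410896302894.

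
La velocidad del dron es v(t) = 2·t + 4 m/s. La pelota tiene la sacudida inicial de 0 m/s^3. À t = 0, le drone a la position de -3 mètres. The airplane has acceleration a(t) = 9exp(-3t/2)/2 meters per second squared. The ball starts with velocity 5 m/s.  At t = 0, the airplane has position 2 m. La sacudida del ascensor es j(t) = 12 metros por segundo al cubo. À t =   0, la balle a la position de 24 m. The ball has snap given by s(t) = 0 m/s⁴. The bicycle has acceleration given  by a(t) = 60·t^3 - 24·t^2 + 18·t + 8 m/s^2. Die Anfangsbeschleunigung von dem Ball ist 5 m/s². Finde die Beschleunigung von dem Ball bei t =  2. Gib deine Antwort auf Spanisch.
Para resolver esto, necesitamos tomar 2 antiderivadas de nuestra ecuación del snap s(t) = 0. La integral del snap, con j(0) = 0, da la sacudida: j(t) = 0. La integral de la sacudida, con a(0) = 5, da la aceleración: a(t) = 5. Usando a(t) = 5 y sustituyendo t = 2, encontramos a = 5.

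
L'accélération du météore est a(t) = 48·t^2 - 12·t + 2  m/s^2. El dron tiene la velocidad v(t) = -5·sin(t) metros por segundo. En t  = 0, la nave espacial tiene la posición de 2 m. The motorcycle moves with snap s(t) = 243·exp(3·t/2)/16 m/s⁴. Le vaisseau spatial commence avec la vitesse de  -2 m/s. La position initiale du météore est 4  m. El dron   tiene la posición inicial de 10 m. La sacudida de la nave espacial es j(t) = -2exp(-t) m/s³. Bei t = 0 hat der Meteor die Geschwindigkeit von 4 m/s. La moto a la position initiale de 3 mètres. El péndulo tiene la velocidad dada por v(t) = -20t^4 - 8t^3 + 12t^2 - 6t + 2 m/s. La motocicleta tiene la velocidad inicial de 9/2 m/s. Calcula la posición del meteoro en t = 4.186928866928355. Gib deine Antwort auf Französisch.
Nous devons intégrer notre équation de l'accélération a(t) = 48·t^2 - 12·t + 2 2 fois. La primitive de l'accélération est la vitesse. En utilisant v(0) = 4, nous obtenons v(t) = 16·t^3 - 6·t^2 + 2·t + 4. En prenant ∫v(t)dt et en appliquant x(0) = 4, nous trouvons x(t) = 4·t^4 - 2·t^3 + t^2 + 4·t + 4. En utilisant x(t) = 4·t^4 - 2·t^3 + t^2 + 4·t + 4 et en substituant t = 4.186928866928355, nous trouvons x = 1120.73719376021.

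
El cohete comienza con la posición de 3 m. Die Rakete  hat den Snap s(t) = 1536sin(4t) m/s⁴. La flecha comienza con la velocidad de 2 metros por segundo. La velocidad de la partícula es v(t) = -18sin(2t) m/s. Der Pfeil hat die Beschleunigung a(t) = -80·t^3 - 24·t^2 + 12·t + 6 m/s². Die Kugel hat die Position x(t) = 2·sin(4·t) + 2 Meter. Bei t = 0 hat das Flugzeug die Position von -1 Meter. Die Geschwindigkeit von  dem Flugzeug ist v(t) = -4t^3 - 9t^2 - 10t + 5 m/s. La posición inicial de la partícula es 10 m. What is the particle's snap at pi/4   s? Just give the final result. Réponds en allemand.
Die Antwort ist 0.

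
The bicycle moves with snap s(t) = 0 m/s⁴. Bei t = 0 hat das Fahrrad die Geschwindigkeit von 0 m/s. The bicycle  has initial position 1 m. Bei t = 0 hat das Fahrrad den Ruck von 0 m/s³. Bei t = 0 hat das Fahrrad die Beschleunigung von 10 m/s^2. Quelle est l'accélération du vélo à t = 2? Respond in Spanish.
Partiendo del snap s(t) = 0, tomamos 2 integrales. La antiderivada del snap es la sacudida. Usando j(0) = 0, obtenemos j(t) = 0. Tomando ∫j(t)dt y aplicando a(0) = 10, encontramos a(t) = 10. De la ecuación de la aceleración a(t) = 10, sustituimos t = 2 para obtener a = 10.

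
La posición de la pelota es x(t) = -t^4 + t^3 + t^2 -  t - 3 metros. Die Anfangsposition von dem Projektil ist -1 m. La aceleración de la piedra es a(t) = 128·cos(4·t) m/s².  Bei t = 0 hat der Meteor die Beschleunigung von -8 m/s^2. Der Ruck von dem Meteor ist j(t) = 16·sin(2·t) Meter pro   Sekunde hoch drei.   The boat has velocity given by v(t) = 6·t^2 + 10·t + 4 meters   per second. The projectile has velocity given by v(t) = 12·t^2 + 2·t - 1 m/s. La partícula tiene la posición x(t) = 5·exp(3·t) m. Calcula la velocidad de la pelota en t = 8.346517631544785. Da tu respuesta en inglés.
We must differentiate our position equation x(t) = -t^4 + t^3 + t^2 - t - 3 1 time. Taking d/dt of x(t), we find v(t) = -4·t^3 + 3·t^2 + 2·t - 1. Using v(t) = -4·t^3 + 3·t^2 + 2·t - 1 and substituting t = 8.346517631544785, we find v = -2101.13301674588.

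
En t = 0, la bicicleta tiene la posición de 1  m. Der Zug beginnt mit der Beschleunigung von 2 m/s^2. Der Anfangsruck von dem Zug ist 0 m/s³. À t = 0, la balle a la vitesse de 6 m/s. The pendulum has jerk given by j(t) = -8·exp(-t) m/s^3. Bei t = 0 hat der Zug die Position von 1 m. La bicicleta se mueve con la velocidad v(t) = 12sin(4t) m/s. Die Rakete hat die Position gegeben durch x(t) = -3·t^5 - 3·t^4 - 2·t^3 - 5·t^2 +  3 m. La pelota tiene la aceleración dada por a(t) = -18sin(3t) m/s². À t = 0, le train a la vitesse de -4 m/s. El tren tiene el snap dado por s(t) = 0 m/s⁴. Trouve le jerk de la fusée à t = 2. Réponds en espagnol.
Partiendo de la posición x(t) = -3·t^5 - 3·t^4 - 2·t^3 - 5·t^2 + 3, tomamos 3 derivadas. La derivada de la posición da la velocidad: v(t) = -15·t^4 - 12·t^3 - 6·t^2 - 10·t. Derivando la velocidad, obtenemos la aceleración: a(t) = -60·t^3 - 36·t^2 - 12·t - 10. Tomando d/dt de a(t), encontramos j(t) = -180·t^2 - 72·t - 12. Usando j(t) = -180·t^2 - 72·t - 12 y sustituyendo t = 2, encontramos j = -876.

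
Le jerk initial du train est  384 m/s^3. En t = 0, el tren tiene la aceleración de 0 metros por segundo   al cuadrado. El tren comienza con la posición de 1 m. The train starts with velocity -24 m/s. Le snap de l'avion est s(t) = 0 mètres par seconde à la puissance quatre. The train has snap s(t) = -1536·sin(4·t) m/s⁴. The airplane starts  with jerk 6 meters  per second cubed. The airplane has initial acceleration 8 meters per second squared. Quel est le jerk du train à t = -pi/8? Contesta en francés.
Nous devons trouver la primitive de notre équation du snap s(t) = -1536·sin(4·t) 1 fois. En intégrant le snap et en utilisant la condition initiale j(0) = 384, nous obtenons j(t) = 384·cos(4·t). De l'équation du jerk j(t) = 384·cos(4·t), nous substituons t = -pi/8 pour obtenir j = 0.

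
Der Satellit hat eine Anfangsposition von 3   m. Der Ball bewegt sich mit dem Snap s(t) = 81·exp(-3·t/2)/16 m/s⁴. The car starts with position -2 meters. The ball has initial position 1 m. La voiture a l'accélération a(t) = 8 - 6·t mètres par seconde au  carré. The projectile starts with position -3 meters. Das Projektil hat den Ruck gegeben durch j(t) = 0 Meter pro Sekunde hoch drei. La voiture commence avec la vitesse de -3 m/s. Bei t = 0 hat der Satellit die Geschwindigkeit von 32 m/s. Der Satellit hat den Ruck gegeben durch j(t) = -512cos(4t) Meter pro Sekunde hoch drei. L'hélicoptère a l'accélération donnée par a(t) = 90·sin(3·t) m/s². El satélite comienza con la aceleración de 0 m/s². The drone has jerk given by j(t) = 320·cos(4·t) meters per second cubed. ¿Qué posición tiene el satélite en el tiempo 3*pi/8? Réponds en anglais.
We must find the integral of our jerk equation j(t) = -512·cos(4·t) 3 times. The integral of jerk, with a(0) = 0, gives acceleration: a(t) = -128·sin(4·t). Finding the integral of a(t) and using v(0) = 32: v(t) = 32·cos(4·t). Integrating velocity and using the initial condition x(0) = 3, we get x(t) = 8·sin(4·t) + 3. We have position x(t) = 8·sin(4·t) + 3. Substituting t = 3*pi/8: x(3*pi/8) = -5.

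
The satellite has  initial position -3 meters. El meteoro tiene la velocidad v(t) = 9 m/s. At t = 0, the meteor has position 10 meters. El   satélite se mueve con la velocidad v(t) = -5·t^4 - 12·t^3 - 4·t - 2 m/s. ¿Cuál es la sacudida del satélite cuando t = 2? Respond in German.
Wir müssen unsere Gleichung für die Geschwindigkeit v(t) = -5·t^4 - 12·t^3 - 4·t - 2 2-mal ableiten. Durch Ableiten von der Geschwindigkeit erhalten wir die Beschleunigung: a(t) = -20·t^3 - 36·t^2 - 4. Durch Ableiten von der Beschleunigung erhalten wir den Ruck: j(t) = -60·t^2 - 72·t. Mit j(t) = -60·t^2 - 72·t und Einsetzen von t = 2, finden wir j = -384.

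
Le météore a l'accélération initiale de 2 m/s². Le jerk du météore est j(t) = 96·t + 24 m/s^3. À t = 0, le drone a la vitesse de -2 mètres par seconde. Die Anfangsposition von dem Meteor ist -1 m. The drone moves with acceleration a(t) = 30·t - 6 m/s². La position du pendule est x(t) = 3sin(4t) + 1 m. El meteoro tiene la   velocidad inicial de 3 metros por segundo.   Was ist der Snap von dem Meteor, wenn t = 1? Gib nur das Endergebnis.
Bei t = 1, s = 96.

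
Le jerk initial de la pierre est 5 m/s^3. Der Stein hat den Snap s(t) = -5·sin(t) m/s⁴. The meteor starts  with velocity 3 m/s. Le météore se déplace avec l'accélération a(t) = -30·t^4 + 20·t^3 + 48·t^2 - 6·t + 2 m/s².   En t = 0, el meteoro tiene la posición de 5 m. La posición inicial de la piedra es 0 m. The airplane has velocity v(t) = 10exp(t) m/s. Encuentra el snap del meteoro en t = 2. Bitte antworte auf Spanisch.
Debemos derivar nuestra ecuación de la aceleración a(t) = -30·t^4 + 20·t^3 + 48·t^2 - 6·t + 2 2 veces. La derivada de la aceleración da la sacudida: j(t) = -120·t^3 + 60·t^2 + 96·t - 6. Derivando la sacudida, obtenemos el snap: s(t) = -360·t^2 + 120·t + 96. De la ecuación del snap s(t) = -360·t^2 + 120·t + 96, sustituimos t = 2 para obtener s = -1104.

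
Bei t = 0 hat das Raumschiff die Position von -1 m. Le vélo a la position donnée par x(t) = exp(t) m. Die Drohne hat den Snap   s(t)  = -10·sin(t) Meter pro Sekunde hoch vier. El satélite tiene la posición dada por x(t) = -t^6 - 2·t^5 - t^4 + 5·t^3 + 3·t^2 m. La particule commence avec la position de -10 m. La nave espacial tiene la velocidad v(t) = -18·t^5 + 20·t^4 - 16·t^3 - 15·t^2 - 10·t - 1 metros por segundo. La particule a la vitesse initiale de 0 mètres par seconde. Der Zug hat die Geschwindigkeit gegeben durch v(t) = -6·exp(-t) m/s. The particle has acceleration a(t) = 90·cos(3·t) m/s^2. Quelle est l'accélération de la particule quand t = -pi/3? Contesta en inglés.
Using a(t) = 90·cos(3·t) and substituting t = -pi/3, we find a = -90.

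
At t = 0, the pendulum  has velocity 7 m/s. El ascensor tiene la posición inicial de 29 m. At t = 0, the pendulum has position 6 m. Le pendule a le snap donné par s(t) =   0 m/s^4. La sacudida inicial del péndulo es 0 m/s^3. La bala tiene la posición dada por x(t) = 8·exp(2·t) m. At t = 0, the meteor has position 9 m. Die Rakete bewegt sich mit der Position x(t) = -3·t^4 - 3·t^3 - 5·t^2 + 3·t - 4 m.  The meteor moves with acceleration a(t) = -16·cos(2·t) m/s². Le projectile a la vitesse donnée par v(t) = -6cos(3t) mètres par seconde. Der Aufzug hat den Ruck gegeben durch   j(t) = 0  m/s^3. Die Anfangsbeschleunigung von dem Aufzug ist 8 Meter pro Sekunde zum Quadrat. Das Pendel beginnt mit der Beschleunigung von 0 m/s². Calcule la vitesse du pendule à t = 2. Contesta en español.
Necesitamos integrar nuestra ecuación del snap s(t) = 0 3 veces. La integral del snap es la sacudida. Usando j(0) = 0, obtenemos j(t) = 0. La antiderivada de la sacudida, con a(0) = 0, da la aceleración: a(t) = 0. La integral de la aceleración es la velocidad. Usando v(0) = 7, obtenemos v(t) = 7. Usando v(t) = 7 y sustituyendo t = 2, encontramos v = 7.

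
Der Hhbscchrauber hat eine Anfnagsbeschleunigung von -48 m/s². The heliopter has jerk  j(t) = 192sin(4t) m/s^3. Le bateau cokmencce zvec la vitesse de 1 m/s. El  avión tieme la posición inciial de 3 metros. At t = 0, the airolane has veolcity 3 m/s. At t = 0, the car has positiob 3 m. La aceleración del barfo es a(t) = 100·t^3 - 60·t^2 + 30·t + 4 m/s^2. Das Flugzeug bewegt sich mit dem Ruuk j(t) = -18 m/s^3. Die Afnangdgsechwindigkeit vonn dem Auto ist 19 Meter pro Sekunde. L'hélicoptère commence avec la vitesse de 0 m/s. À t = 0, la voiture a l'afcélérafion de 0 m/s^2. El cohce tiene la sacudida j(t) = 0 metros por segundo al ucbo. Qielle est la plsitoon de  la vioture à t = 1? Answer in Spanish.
Necesitamos integrar nuestra ecuación de la sacudida j(t) = 0 3 veces. La antiderivada de la sacudida es la aceleración. Usando a(0) = 0, obtenemos a(t) = 0. Integrando la aceleración y usando la condición inicial v(0) = 19, obtenemos v(t) = 19. La integral de la velocidad es la posición. Usando x(0) = 3, obtenemos x(t) = 19·t + 3. Tenemos la posición x(t) = 19·t + 3. Sustituyendo t = 1: x(1) = 22.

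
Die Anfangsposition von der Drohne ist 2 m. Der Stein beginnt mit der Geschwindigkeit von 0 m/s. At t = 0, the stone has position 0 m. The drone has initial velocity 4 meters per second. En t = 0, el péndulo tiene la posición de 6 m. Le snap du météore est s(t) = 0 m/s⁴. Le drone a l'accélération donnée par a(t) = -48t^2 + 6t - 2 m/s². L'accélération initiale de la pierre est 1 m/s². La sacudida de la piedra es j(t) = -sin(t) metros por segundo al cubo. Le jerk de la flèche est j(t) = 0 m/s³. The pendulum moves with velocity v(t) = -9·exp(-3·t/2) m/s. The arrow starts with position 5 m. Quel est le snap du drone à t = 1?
En partant de l'accélération a(t) = -48·t^2 + 6·t - 2, nous prenons 2 dérivées. La dérivée de l'accélération donne le jerk: j(t) = 6 - 96·t. La dérivée du jerk donne le snap: s(t) = -96. Nous avons le snap s(t) = -96. En substituant t = 1: s(1) = -96.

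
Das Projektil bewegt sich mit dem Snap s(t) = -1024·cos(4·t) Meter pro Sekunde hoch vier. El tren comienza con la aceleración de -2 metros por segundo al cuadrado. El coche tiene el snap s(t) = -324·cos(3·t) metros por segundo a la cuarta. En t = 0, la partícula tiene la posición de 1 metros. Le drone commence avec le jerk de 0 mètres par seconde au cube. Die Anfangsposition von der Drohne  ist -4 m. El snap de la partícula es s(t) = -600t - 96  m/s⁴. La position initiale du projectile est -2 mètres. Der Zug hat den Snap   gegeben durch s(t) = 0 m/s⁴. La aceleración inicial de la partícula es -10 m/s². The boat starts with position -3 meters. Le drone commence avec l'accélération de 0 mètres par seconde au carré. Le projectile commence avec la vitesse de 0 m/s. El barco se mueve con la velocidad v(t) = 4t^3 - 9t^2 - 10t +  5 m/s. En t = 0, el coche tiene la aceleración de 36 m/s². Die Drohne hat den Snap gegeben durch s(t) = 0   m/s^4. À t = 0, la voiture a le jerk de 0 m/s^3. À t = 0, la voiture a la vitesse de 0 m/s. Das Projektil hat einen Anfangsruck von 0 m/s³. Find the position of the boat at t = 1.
To solve this, we need to take 1 antiderivative of our velocity equation v(t) = 4·t^3 - 9·t^2 - 10·t + 5. Taking ∫v(t)dt and applying x(0) = -3, we find x(t) = t^4 - 3·t^3 - 5·t^2 + 5·t - 3. We have position x(t) = t^4 - 3·t^3 - 5·t^2 + 5·t - 3. Substituting t = 1: x(1) = -5.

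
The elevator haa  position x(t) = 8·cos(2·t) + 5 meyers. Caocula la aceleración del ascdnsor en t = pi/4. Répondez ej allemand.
Um dies zu lösen, müssen wir 2 Ableitungen unserer Gleichung für die Position x(t) = 8·cos(2·t) + 5 nehmen. Durch Ableiten von der Position erhalten wir die Geschwindigkeit: v(t) = -16·sin(2·t). Durch Ableiten von der Geschwindigkeit erhalten wir die Beschleunigung: a(t) = -32·cos(2·t). Aus der Gleichung für die Beschleunigung a(t) = -32·cos(2·t), setzen wir t = pi/4 ein und erhalten a = 0.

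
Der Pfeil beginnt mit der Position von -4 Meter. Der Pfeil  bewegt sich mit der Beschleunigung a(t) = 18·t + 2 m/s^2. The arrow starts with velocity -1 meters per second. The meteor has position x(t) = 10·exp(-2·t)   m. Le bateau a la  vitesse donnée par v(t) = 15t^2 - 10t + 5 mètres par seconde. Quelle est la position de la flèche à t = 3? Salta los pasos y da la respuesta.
La position à t = 3 est x = 83.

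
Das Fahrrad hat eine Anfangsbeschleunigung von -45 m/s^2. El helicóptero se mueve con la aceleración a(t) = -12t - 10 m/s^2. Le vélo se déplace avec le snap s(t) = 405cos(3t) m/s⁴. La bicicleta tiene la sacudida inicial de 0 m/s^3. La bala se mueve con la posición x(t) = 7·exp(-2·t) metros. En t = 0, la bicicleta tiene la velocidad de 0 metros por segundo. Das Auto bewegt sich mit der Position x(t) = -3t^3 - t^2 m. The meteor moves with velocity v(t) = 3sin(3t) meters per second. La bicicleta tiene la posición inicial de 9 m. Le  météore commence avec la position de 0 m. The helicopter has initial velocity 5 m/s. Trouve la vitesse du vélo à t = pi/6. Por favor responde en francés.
Pour résoudre ceci, nous devons prendre 3 intégrales de notre équation du snap s(t) = 405·cos(3·t). En prenant ∫s(t)dt et en appliquant j(0) = 0, nous trouvons j(t) = 135·sin(3·t). En prenant ∫j(t)dt et en appliquant a(0) = -45, nous trouvons a(t) = -45·cos(3·t). En prenant ∫a(t)dt et en appliquant v(0) = 0, nous trouvons v(t) = -15·sin(3·t). De l'équation de la vitesse v(t) = -15·sin(3·t), nous substituons t = pi/6 pour obtenir v = -15.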